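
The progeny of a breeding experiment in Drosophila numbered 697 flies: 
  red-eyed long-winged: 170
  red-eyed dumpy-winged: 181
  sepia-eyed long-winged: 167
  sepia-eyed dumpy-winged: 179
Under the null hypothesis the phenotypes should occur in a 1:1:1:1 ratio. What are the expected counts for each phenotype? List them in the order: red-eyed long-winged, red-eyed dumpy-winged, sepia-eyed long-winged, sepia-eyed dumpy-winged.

Under the 1:1:1:1 hypothesis (Σ ratio = 4, N = 697):
  red-eyed long-winged: 697 × 1/4 = 174.25
  red-eyed dumpy-winged: 697 × 1/4 = 174.25
  sepia-eyed long-winged: 697 × 1/4 = 174.25
  sepia-eyed dumpy-winged: 697 × 1/4 = 174.25

174.25, 174.25, 174.25, 174.25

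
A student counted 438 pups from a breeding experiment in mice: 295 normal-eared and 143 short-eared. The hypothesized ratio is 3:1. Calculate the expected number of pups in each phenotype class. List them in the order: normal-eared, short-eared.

328.5, 109.5

Total ratio parts = 4. Expected numbers out of 438:
  normal-eared: 438 × 3/4 = 328.5
  short-eared: 438 × 1/4 = 109.5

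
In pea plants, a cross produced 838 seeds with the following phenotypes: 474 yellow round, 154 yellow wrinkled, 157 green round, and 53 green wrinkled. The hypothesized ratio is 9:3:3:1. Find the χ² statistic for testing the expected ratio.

The 9:3:3:1 ratio has 16 parts, so with N = 838 the expected counts are:
  yellow round: 838 × 9/16 = 471.375
  yellow wrinkled: 838 × 3/16 = 157.125
  green round: 838 × 3/16 = 157.125
  green wrinkled: 838 × 1/16 = 52.375
χ² = Σ (O − E)² / E
  yellow round: (474 − 471.375)² / 471.375 = 0.0146
  yellow wrinkled: (154 − 157.125)² / 157.125 = 0.0622
  green round: (157 − 157.125)² / 157.125 = 0.0001
  green wrinkled: (53 − 52.375)² / 52.375 = 0.0075
χ² = 0.0146 + 0.0622 + 0.0001 + 0.0075 = 0.0844 ≈ 0.084

0.084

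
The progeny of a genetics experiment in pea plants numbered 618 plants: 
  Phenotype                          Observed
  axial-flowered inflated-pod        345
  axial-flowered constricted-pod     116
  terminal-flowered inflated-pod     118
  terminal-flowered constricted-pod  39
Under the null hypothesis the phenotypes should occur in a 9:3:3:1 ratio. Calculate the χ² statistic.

0.063

Expected counts for N = 618 under a 9:3:3:1 ratio (total parts = 16):
  axial-flowered inflated-pod: 618 × 9/16 = 347.625
  axial-flowered constricted-pod: 618 × 3/16 = 115.875
  terminal-flowered inflated-pod: 618 × 3/16 = 115.875
  terminal-flowered constricted-pod: 618 × 1/16 = 38.625
χ² = Σ (O − E)² / E
  axial-flowered inflated-pod: (345 − 347.625)² / 347.625 = 0.0198
  axial-flowered constricted-pod: (116 − 115.875)² / 115.875 = 0.0001
  terminal-flowered inflated-pod: (118 − 115.875)² / 115.875 = 0.0390
  terminal-flowered constricted-pod: (39 − 38.625)² / 38.625 = 0.0036
χ² = 0.0198 + 0.0001 + 0.0390 + 0.0036 = 0.0625 ≈ 0.063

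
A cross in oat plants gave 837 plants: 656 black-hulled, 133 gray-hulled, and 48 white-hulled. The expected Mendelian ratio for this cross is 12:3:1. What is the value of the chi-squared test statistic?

Expected counts for N = 837 under a 12:3:1 ratio (total parts = 16):
  black-hulled: 837 × 12/16 = 627.75
  gray-hulled: 837 × 3/16 = 156.9375
  white-hulled: 837 × 1/16 = 52.3125
χ² = Σ (O − E)² / E
  black-hulled: (656 − 627.75)² / 627.75 = 1.2713
  gray-hulled: (133 − 156.9375)² / 156.9375 = 3.6512
  white-hulled: (48 − 52.3125)² / 52.3125 = 0.3555
χ² = 1.2713 + 3.6512 + 0.3555 = 5.278

5.278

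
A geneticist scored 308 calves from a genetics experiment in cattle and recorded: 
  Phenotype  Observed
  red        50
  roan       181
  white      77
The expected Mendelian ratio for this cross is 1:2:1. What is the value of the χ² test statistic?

14.201

Under the 1:2:1 hypothesis (Σ ratio = 4, N = 308):
  red: 308 × 1/4 = 77
  roan: 308 × 2/4 = 154
  white: 308 × 1/4 = 77
χ² = Σ (O − E)² / E
  red: (50 − 77)² / 77 = 9.4675
  roan: (181 − 154)² / 154 = 4.7338
  white: (77 − 77)² / 77 = 0.0000
χ² = 9.4675 + 4.7338 + 0.0000 = 14.2013 ≈ 14.201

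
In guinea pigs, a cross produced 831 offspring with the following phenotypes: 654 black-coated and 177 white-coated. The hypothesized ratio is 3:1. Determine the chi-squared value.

6.069

Under the 3:1 hypothesis (Σ ratio = 4, N = 831):
  black-coated: 831 × 3/4 = 623.25
  white-coated: 831 × 1/4 = 207.75
χ² = Σ (O − E)² / E
  black-coated: (654 − 623.25)² / 623.25 = 1.5171
  white-coated: (177 − 207.75)² / 207.75 = 4.5514
χ² = 1.5171 + 4.5514 = 6.0685 ≈ 6.069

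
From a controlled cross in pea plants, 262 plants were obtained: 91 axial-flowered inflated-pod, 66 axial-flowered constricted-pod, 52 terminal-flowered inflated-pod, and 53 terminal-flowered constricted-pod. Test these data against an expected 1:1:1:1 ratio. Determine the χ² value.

Total ratio parts = 4. Expected numbers out of 262:
  axial-flowered inflated-pod: 262 × 1/4 = 65.5
  axial-flowered constricted-pod: 262 × 1/4 = 65.5
  terminal-flowered inflated-pod: 262 × 1/4 = 65.5
  terminal-flowered constricted-pod: 262 × 1/4 = 65.5
χ² = Σ (O − E)² / E
  axial-flowered inflated-pod: (91 − 65.5)² / 65.5 = 9.9275
  axial-flowered constricted-pod: (66 − 65.5)² / 65.5 = 0.0038
  terminal-flowered inflated-pod: (52 − 65.5)² / 65.5 = 2.7824
  terminal-flowered constricted-pod: (53 − 65.5)² / 65.5 = 2.3855
χ² = 9.9275 + 0.0038 + 2.7824 + 2.3855 = 15.0992 ≈ 15.099

15.099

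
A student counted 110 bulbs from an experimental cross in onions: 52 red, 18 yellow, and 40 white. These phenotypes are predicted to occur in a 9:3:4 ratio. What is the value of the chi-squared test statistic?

7.592

Under the 9:3:4 hypothesis (Σ ratio = 16, N = 110):
  red: 110 × 9/16 = 61.875
  yellow: 110 × 3/16 = 20.625
  white: 110 × 4/16 = 27.5
χ² = Σ (O − E)² / E
  red: (52 − 61.875)² / 61.875 = 1.5760
  yellow: (18 − 20.625)² / 20.625 = 0.3341
  white: (40 − 27.5)² / 27.5 = 5.6818
χ² = 1.5760 + 0.3341 + 5.6818 = 7.5919 ≈ 7.592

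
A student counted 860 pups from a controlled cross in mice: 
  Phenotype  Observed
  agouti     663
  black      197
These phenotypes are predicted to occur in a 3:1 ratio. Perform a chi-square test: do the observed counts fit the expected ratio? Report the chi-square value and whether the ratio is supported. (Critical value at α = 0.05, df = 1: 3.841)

2.009; consistent

Expected counts for N = 860 under a 3:1 ratio (total parts = 4):
  agouti: 860 × 3/4 = 645
  black: 860 × 1/4 = 215
χ² = Σ (O − E)² / E
  agouti: (663 − 645)² / 645 = 0.5023
  black: (197 − 215)² / 215 = 1.5070
χ² = 0.5023 + 1.5070 = 2.0093 ≈ 2.009
Degrees of freedom = 2 − 1 = 1; critical value at α = 0.05 is 3.841.
Since 2.009 < 3.841, we fail to reject the null hypothesis — the data are consistent with the 3:1 ratio.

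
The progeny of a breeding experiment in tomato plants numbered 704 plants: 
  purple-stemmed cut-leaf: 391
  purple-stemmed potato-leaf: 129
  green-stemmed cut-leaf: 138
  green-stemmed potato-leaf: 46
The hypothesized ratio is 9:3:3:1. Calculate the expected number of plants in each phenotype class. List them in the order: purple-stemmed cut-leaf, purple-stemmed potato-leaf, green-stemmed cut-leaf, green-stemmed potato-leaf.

The 9:3:3:1 ratio has 16 parts, so with N = 704 the expected counts are:
  purple-stemmed cut-leaf: 704 × 9/16 = 396
  purple-stemmed potato-leaf: 704 × 3/16 = 132
  green-stemmed cut-leaf: 704 × 3/16 = 132
  green-stemmed potato-leaf: 704 × 1/16 = 44

396, 132, 132, 44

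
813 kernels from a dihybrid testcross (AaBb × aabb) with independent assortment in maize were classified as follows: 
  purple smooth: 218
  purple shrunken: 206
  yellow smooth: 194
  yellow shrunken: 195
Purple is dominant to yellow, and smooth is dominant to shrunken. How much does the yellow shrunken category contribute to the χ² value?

A dihybrid testcross with independent assortment gives a 1:1:1:1 ratio.
Expected counts for N = 813 under a 1:1:1:1 ratio (total parts = 4):
  purple smooth: 813 × 1/4 = 203.25
  purple shrunken: 813 × 1/4 = 203.25
  yellow smooth: 813 × 1/4 = 203.25
  yellow shrunken: 813 × 1/4 = 203.25
Contribution of yellow shrunken: (195 − 203.25)² / 203.25 = 0.3349

0.335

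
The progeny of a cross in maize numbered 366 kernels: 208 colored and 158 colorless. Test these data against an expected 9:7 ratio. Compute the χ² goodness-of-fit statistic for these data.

Expected counts for N = 366 under a 9:7 ratio (total parts = 16):
  colored: 366 × 9/16 = 205.875
  colorless: 366 × 7/16 = 160.125
χ² = Σ (O − E)² / E
  colored: (208 − 205.875)² / 205.875 = 0.0219
  colorless: (158 − 160.125)² / 160.125 = 0.0282
χ² = 0.0219 + 0.0282 = 0.0501 ≈ 0.050

0.050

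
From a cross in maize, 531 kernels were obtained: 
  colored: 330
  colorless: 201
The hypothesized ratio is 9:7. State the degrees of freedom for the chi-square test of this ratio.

A goodness-of-fit test with 2 phenotype classes has df = 2 − 1 = 1.

1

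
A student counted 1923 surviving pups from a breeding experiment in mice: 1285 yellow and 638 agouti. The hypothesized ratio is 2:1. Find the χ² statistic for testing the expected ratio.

0.021

Total ratio parts = 3. Expected numbers out of 1923:
  yellow: 1923 × 2/3 = 1282
  agouti: 1923 × 1/3 = 641
χ² = Σ (O − E)² / E
  yellow: (1285 − 1282)² / 1282 = 0.0070
  agouti: (638 − 641)² / 641 = 0.0140
χ² = 0.0070 + 0.0140 = 0.021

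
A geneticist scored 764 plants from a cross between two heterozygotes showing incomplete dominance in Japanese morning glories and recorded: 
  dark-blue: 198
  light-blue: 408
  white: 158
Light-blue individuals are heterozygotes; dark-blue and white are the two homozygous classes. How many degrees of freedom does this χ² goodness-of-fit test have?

2

With incomplete dominance, a heterozygote × heterozygote cross gives a 1:2:1 phenotypic ratio.
A goodness-of-fit test with 3 phenotype classes has df = 3 − 1 = 2.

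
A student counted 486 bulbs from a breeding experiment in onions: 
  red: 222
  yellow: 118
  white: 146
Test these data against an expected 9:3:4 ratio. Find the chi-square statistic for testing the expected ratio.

Total ratio parts = 16. Expected numbers out of 486:
  red: 486 × 9/16 = 273.375
  yellow: 486 × 3/16 = 91.125
  white: 486 × 4/16 = 121.5
χ² = Σ (O − E)² / E
  red: (222 − 273.375)² / 273.375 = 9.6548
  yellow: (118 − 91.125)² / 91.125 = 7.9261
  white: (146 − 121.5)² / 121.5 = 4.9403
χ² = 9.6548 + 7.9261 + 4.9403 = 22.5212 ≈ 22.521

22.521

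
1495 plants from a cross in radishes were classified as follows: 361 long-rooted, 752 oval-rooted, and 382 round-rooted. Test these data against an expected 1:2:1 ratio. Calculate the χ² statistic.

The 1:2:1 ratio has 4 parts, so with N = 1495 the expected counts are:
  long-rooted: 1495 × 1/4 = 373.75
  oval-rooted: 1495 × 2/4 = 747.5
  round-rooted: 1495 × 1/4 = 373.75
χ² = Σ (O − E)² / E
  long-rooted: (361 − 373.75)² / 373.75 = 0.4349
  oval-rooted: (752 − 747.5)² / 747.5 = 0.0271
  round-rooted: (382 − 373.75)² / 373.75 = 0.1821
χ² = 0.4349 + 0.0271 + 0.1821 = 0.6441 ≈ 0.644

0.644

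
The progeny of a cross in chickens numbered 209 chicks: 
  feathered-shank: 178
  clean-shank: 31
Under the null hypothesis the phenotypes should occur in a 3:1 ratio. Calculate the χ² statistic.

Total ratio parts = 4. Expected numbers out of 209:
  feathered-shank: 209 × 3/4 = 156.75
  clean-shank: 209 × 1/4 = 52.25
χ² = Σ (O − E)² / E
  feathered-shank: (178 − 156.75)² / 156.75 = 2.8808
  clean-shank: (31 − 52.25)² / 52.25 = 8.6423
χ² = 2.8808 + 8.6423 = 11.5231 ≈ 11.523

11.523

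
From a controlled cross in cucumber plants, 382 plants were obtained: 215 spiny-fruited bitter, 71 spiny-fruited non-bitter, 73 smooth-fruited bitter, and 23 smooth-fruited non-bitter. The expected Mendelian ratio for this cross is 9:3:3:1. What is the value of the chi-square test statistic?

The 9:3:3:1 ratio has 16 parts, so with N = 382 the expected counts are:
  spiny-fruited bitter: 382 × 9/16 = 214.875
  spiny-fruited non-bitter: 382 × 3/16 = 71.625
  smooth-fruited bitter: 382 × 3/16 = 71.625
  smooth-fruited non-bitter: 382 × 1/16 = 23.875
χ² = Σ (O − E)² / E
  spiny-fruited bitter: (215 − 214.875)² / 214.875 = 0.0001
  spiny-fruited non-bitter: (71 − 71.625)² / 71.625 = 0.0055
  smooth-fruited bitter: (73 − 71.625)² / 71.625 = 0.0264
  smooth-fruited non-bitter: (23 − 23.875)² / 23.875 = 0.0321
χ² = 0.0001 + 0.0055 + 0.0264 + 0.0321 = 0.0641 ≈ 0.064

0.064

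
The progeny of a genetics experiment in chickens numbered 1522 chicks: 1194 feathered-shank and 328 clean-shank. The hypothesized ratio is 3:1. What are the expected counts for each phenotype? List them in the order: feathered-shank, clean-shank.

1141.5, 380.5

Expected counts for N = 1522 under a 3:1 ratio (total parts = 4):
  feathered-shank: 1522 × 3/4 = 1141.5
  clean-shank: 1522 × 1/4 = 380.5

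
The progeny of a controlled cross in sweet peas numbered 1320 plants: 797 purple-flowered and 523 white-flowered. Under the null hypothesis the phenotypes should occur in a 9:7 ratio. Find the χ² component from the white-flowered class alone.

Total ratio parts = 16. Expected numbers out of 1320:
  purple-flowered: 1320 × 9/16 = 742.5
  white-flowered: 1320 × 7/16 = 577.5
Contribution of white-flowered: (523 − 577.5)² / 577.5 = 5.1433

5.143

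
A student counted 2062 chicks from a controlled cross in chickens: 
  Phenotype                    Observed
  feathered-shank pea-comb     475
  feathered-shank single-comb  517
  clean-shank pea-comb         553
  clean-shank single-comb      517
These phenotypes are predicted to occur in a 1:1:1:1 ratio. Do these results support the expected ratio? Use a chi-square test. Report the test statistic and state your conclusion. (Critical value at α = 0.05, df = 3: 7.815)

Expected counts for N = 2062 under a 1:1:1:1 ratio (total parts = 4):
  feathered-shank pea-comb: 2062 × 1/4 = 515.5
  feathered-shank single-comb: 2062 × 1/4 = 515.5
  clean-shank pea-comb: 2062 × 1/4 = 515.5
  clean-shank single-comb: 2062 × 1/4 = 515.5
χ² = Σ (O − E)² / E
  feathered-shank pea-comb: (475 − 515.5)² / 515.5 = 3.1819
  feathered-shank single-comb: (517 − 515.5)² / 515.5 = 0.0044
  clean-shank pea-comb: (553 − 515.5)² / 515.5 = 2.7279
  clean-shank single-comb: (517 − 515.5)² / 515.5 = 0.0044
χ² = 3.1819 + 0.0044 + 2.7279 + 0.0044 = 5.9186 ≈ 5.919
Degrees of freedom = 4 − 1 = 3; critical value at α = 0.05 is 7.815.
Since 5.919 < 7.815, we fail to reject the null hypothesis — the data are consistent with the 1:1:1:1 ratio.

5.919; consistent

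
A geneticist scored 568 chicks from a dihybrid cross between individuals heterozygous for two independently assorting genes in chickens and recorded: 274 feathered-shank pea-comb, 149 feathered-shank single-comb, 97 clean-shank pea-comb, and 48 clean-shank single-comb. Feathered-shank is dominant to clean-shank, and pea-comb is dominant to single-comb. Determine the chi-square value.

28.689

A dihybrid F₂ with independent assortment and complete dominance at both loci gives a 9:3:3:1 phenotypic ratio.
Expected counts for N = 568 under a 9:3:3:1 ratio (total parts = 16):
  feathered-shank pea-comb: 568 × 9/16 = 319.5
  feathered-shank single-comb: 568 × 3/16 = 106.5
  clean-shank pea-comb: 568 × 3/16 = 106.5
  clean-shank single-comb: 568 × 1/16 = 35.5
χ² = Σ (O − E)² / E
  feathered-shank pea-comb: (274 − 319.5)² / 319.5 = 6.4797
  feathered-shank single-comb: (149 − 106.5)² / 106.5 = 16.9601
  clean-shank pea-comb: (97 − 106.5)² / 106.5 = 0.8474
  clean-shank single-comb: (48 − 35.5)² / 35.5 = 4.4014
χ² = 6.4797 + 16.9601 + 0.8474 + 4.4014 = 28.6886 ≈ 28.689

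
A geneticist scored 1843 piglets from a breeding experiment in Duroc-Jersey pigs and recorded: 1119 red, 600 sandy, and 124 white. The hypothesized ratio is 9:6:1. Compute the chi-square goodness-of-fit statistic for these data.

19.225

Expected counts for N = 1843 under a 9:6:1 ratio (total parts = 16):
  red: 1843 × 9/16 = 1036.6875
  sandy: 1843 × 6/16 = 691.125
  white: 1843 × 1/16 = 115.1875
χ² = Σ (O − E)² / E
  red: (1119 − 1036.6875)² / 1036.6875 = 6.5356
  sandy: (600 − 691.125)² / 691.125 = 12.0149
  white: (124 − 115.1875)² / 115.1875 = 0.6742
χ² = 6.5356 + 12.0149 + 0.6742 = 19.2247 ≈ 19.225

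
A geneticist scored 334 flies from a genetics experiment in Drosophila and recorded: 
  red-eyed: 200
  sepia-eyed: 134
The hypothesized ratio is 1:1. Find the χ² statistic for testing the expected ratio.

Expected counts for N = 334 under a 1:1 ratio (total parts = 2):
  red-eyed: 334 × 1/2 = 167
  sepia-eyed: 334 × 1/2 = 167
χ² = Σ (O − E)² / E
  red-eyed: (200 − 167)² / 167 = 6.5210
  sepia-eyed: (134 − 167)² / 167 = 6.5210
χ² = 6.5210 + 6.5210 = 13.042

13.042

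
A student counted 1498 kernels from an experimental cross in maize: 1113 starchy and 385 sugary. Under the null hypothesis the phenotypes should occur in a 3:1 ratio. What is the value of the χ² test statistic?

0.393

Expected counts for N = 1498 under a 3:1 ratio (total parts = 4):
  starchy: 1498 × 3/4 = 1123.5
  sugary: 1498 × 1/4 = 374.5
χ² = Σ (O − E)² / E
  starchy: (1113 − 1123.5)² / 1123.5 = 0.0981
  sugary: (385 − 374.5)² / 374.5 = 0.2944
χ² = 0.0981 + 0.2944 = 0.3925 ≈ 0.393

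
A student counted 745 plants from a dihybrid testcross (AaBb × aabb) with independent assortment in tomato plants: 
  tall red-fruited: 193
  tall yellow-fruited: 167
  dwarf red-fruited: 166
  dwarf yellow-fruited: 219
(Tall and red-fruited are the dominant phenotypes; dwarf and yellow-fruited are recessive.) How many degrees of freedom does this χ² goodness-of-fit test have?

3

A dihybrid testcross with independent assortment gives a 1:1:1:1 ratio.
A goodness-of-fit test with 4 phenotype classes has df = 4 − 1 = 3.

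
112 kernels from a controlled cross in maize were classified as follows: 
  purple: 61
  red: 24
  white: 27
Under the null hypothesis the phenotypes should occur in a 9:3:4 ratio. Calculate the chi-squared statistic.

Under the 9:3:4 hypothesis (Σ ratio = 16, N = 112):
  purple: 112 × 9/16 = 63
  red: 112 × 3/16 = 21
  white: 112 × 4/16 = 28
χ² = Σ (O − E)² / E
  purple: (61 − 63)² / 63 = 0.0635
  red: (24 − 21)² / 21 = 0.4286
  white: (27 − 28)² / 28 = 0.0357
χ² = 0.0635 + 0.4286 + 0.0357 = 0.5278 ≈ 0.528

0.528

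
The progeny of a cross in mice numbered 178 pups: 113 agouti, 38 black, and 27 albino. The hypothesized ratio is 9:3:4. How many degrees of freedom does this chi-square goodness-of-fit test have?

A goodness-of-fit test with 3 phenotype classes has df = 3 − 1 = 2.

2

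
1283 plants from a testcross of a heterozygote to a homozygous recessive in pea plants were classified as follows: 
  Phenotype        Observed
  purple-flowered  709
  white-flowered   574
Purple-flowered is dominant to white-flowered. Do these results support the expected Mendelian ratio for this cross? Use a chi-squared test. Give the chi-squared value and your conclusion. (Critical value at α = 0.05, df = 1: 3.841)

14.205; not consistent

A testcross of a heterozygote (Aa × aa) gives a 1:1 phenotypic ratio.
Expected counts for N = 1283 under a 1:1 ratio (total parts = 2):
  purple-flowered: 1283 × 1/2 = 641.5
  white-flowered: 1283 × 1/2 = 641.5
χ² = Σ (O − E)² / E
  purple-flowered: (709 − 641.5)² / 641.5 = 7.1025
  white-flowered: (574 − 641.5)² / 641.5 = 7.1025
χ² = 7.1025 + 7.1025 = 14.205
Degrees of freedom = 2 − 1 = 1; critical value at α = 0.05 is 3.841.
Since 14.205 > 3.841, we reject the null hypothesis — the data do not fit the 1:1 ratio.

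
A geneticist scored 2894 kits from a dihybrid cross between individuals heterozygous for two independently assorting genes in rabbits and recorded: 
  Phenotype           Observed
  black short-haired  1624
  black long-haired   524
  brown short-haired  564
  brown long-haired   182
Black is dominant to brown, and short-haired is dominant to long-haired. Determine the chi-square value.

A dihybrid F₂ with independent assortment and complete dominance at both loci gives a 9:3:3:1 phenotypic ratio.
Total ratio parts = 16. Expected numbers out of 2894:
  black short-haired: 2894 × 9/16 = 1627.875
  black long-haired: 2894 × 3/16 = 542.625
  brown short-haired: 2894 × 3/16 = 542.625
  brown long-haired: 2894 × 1/16 = 180.875
χ² = Σ (O − E)² / E
  black short-haired: (1624 − 1627.875)² / 1627.875 = 0.0092
  black long-haired: (524 − 542.625)² / 542.625 = 0.6393
  brown short-haired: (564 − 542.625)² / 542.625 = 0.8420
  brown long-haired: (182 − 180.875)² / 180.875 = 0.0070
χ² = 0.0092 + 0.6393 + 0.8420 + 0.0070 = 1.4975 ≈ 1.498

1.498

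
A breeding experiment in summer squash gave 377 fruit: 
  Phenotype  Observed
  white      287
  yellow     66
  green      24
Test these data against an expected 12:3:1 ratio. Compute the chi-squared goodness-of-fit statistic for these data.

0.383

Total ratio parts = 16. Expected numbers out of 377:
  white: 377 × 12/16 = 282.75
  yellow: 377 × 3/16 = 70.6875
  green: 377 × 1/16 = 23.5625
χ² = Σ (O − E)² / E
  white: (287 − 282.75)² / 282.75 = 0.0639
  yellow: (66 − 70.6875)² / 70.6875 = 0.3108
  green: (24 − 23.5625)² / 23.5625 = 0.0081
χ² = 0.0639 + 0.3108 + 0.0081 = 0.3828 ≈ 0.383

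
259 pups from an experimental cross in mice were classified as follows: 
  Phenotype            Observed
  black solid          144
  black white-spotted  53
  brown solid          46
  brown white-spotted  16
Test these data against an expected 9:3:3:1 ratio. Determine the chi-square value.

0.562

The 9:3:3:1 ratio has 16 parts, so with N = 259 the expected counts are:
  black solid: 259 × 9/16 = 145.6875
  black white-spotted: 259 × 3/16 = 48.5625
  brown solid: 259 × 3/16 = 48.5625
  brown white-spotted: 259 × 1/16 = 16.1875
χ² = Σ (O − E)² / E
  black solid: (144 − 145.6875)² / 145.6875 = 0.0195
  black white-spotted: (53 − 48.5625)² / 48.5625 = 0.4055
  brown solid: (46 − 48.5625)² / 48.5625 = 0.1352
  brown white-spotted: (16 − 16.1875)² / 16.1875 = 0.0022
χ² = 0.0195 + 0.4055 + 0.1352 + 0.0022 = 0.5624 ≈ 0.562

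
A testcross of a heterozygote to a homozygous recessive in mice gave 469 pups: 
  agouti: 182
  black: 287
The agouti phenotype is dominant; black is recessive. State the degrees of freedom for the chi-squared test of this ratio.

1

A testcross of a heterozygote (Aa × aa) gives a 1:1 phenotypic ratio.
A goodness-of-fit test with 2 phenotype classes has df = 2 − 1 = 1.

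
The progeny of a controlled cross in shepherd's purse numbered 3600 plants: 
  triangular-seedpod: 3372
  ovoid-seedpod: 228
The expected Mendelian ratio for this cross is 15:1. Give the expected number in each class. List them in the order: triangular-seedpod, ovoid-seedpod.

3375, 225

Under the 15:1 hypothesis (Σ ratio = 16, N = 3600):
  triangular-seedpod: 3600 × 15/16 = 3375
  ovoid-seedpod: 3600 × 1/16 = 225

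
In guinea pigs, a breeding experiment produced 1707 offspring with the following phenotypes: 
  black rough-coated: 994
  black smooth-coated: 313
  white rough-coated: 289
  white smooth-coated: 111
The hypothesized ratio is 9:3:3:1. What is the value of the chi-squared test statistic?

Under the 9:3:3:1 hypothesis (Σ ratio = 16, N = 1707):
  black rough-coated: 1707 × 9/16 = 960.1875
  black smooth-coated: 1707 × 3/16 = 320.0625
  white rough-coated: 1707 × 3/16 = 320.0625
  white smooth-coated: 1707 × 1/16 = 106.6875
χ² = Σ (O − E)² / E
  black rough-coated: (994 − 960.1875)² / 960.1875 = 1.1907
  black smooth-coated: (313 − 320.0625)² / 320.0625 = 0.1558
  white rough-coated: (289 − 320.0625)² / 320.0625 = 3.0147
  white smooth-coated: (111 − 106.6875)² / 106.6875 = 0.1743
χ² = 1.1907 + 0.1558 + 3.0147 + 0.1743 = 4.5355 ≈ 4.536

4.536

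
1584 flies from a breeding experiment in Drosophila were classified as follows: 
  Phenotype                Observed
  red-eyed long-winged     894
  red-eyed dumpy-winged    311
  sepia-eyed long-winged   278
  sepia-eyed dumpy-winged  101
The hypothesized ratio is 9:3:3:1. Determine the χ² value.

1.926

Expected counts for N = 1584 under a 9:3:3:1 ratio (total parts = 16):
  red-eyed long-winged: 1584 × 9/16 = 891
  red-eyed dumpy-winged: 1584 × 3/16 = 297
  sepia-eyed long-winged: 1584 × 3/16 = 297
  sepia-eyed dumpy-winged: 1584 × 1/16 = 99
χ² = Σ (O − E)² / E
  red-eyed long-winged: (894 − 891)² / 891 = 0.0101
  red-eyed dumpy-winged: (311 − 297)² / 297 = 0.6599
  sepia-eyed long-winged: (278 − 297)² / 297 = 1.2155
  sepia-eyed dumpy-winged: (101 − 99)² / 99 = 0.0404
χ² = 0.0101 + 0.6599 + 1.2155 + 0.0404 = 1.9259 ≈ 1.926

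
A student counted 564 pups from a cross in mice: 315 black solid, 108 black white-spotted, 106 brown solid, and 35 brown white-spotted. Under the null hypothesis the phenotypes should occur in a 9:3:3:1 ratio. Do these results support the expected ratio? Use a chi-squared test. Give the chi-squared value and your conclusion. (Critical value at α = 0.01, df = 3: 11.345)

The 9:3:3:1 ratio has 16 parts, so with N = 564 the expected counts are:
  black solid: 564 × 9/16 = 317.25
  black white-spotted: 564 × 3/16 = 105.75
  brown solid: 564 × 3/16 = 105.75
  brown white-spotted: 564 × 1/16 = 35.25
χ² = Σ (O − E)² / E
  black solid: (315 − 317.25)² / 317.25 = 0.0160
  black white-spotted: (108 − 105.75)² / 105.75 = 0.0479
  brown solid: (106 − 105.75)² / 105.75 = 0.0006
  brown white-spotted: (35 − 35.25)² / 35.25 = 0.0018
χ² = 0.0160 + 0.0479 + 0.0006 + 0.0018 = 0.0663 ≈ 0.066
Degrees of freedom = 4 − 1 = 3; critical value at α = 0.01 is 11.345.
Since 0.066 < 11.345, we fail to reject the null hypothesis — the data are consistent with the 9:3:3:1 ratio.

0.066; consistent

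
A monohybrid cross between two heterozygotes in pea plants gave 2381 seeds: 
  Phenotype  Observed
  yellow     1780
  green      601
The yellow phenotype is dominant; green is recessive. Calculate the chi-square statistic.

0.074

For a monohybrid cross between heterozygotes with complete dominance, the expected phenotypic ratio is 3:1.
Total ratio parts = 4. Expected numbers out of 2381:
  yellow: 2381 × 3/4 = 1785.75
  green: 2381 × 1/4 = 595.25
χ² = Σ (O − E)² / E
  yellow: (1780 − 1785.75)² / 1785.75 = 0.0185
  green: (601 − 595.25)² / 595.25 = 0.0555
χ² = 0.0185 + 0.0555 = 0.074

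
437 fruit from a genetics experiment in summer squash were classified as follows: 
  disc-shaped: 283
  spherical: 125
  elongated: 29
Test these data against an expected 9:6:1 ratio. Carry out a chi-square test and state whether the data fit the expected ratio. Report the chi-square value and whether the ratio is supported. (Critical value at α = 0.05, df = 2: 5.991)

14.952; not consistent

Under the 9:6:1 hypothesis (Σ ratio = 16, N = 437):
  disc-shaped: 437 × 9/16 = 245.8125
  spherical: 437 × 6/16 = 163.875
  elongated: 437 × 1/16 = 27.3125
χ² = Σ (O − E)² / E
  disc-shaped: (283 − 245.8125)² / 245.8125 = 5.6259
  spherical: (125 − 163.875)² / 163.875 = 9.2221
  elongated: (29 − 27.3125)² / 27.3125 = 0.1043
χ² = 5.6259 + 9.2221 + 0.1043 = 14.9523 ≈ 14.952
Degrees of freedom = 3 − 1 = 2; critical value at α = 0.05 is 5.991.
Since 14.952 > 5.991, we reject the null hypothesis — the data do not fit the 9:6:1 ratio.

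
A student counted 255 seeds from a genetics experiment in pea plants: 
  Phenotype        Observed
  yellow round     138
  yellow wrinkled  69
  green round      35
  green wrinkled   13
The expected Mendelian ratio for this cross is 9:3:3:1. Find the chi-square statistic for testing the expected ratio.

Total ratio parts = 16. Expected numbers out of 255:
  yellow round: 255 × 9/16 = 143.4375
  yellow wrinkled: 255 × 3/16 = 47.8125
  green round: 255 × 3/16 = 47.8125
  green wrinkled: 255 × 1/16 = 15.9375
χ² = Σ (O − E)² / E
  yellow round: (138 − 143.4375)² / 143.4375 = 0.2061
  yellow wrinkled: (69 − 47.8125)² / 47.8125 = 9.3890
  green round: (35 − 47.8125)² / 47.8125 = 3.4334
  green wrinkled: (13 − 15.9375)² / 15.9375 = 0.5414
χ² = 0.2061 + 9.3890 + 3.4334 + 0.5414 = 13.5699 ≈ 13.570

13.570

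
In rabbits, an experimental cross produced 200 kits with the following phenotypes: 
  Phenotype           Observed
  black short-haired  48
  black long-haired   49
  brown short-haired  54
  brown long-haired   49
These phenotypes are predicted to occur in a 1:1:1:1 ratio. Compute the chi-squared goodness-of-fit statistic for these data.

0.440

Under the 1:1:1:1 hypothesis (Σ ratio = 4, N = 200):
  black short-haired: 200 × 1/4 = 50
  black long-haired: 200 × 1/4 = 50
  brown short-haired: 200 × 1/4 = 50
  brown long-haired: 200 × 1/4 = 50
χ² = Σ (O − E)² / E
  black short-haired: (48 − 50)² / 50 = 0.0800
  black long-haired: (49 − 50)² / 50 = 0.0200
  brown short-haired: (54 − 50)² / 50 = 0.3200
  brown long-haired: (49 − 50)² / 50 = 0.0200
χ² = 0.0800 + 0.0200 + 0.3200 + 0.0200 = 0.440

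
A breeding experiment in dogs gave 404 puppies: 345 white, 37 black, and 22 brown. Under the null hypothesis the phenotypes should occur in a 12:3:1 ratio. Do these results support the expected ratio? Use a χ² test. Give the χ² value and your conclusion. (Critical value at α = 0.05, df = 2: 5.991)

Total ratio parts = 16. Expected numbers out of 404:
  white: 404 × 12/16 = 303
  black: 404 × 3/16 = 75.75
  brown: 404 × 1/16 = 25.25
χ² = Σ (O − E)² / E
  white: (345 − 303)² / 303 = 5.8218
  black: (37 − 75.75)² / 75.75 = 19.8226
  brown: (22 − 25.25)² / 25.25 = 0.4183
χ² = 5.8218 + 19.8226 + 0.4183 = 26.0627 ≈ 26.063
Degrees of freedom = 3 − 1 = 2; critical value at α = 0.05 is 5.991.
Since 26.063 > 5.991, we reject the null hypothesis — the data do not fit the 12:3:1 ratio.

26.063; not consistent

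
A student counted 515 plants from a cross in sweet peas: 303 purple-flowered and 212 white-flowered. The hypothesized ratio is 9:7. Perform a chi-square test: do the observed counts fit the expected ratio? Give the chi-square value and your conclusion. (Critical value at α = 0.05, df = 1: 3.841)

1.398; consistent

Under the 9:7 hypothesis (Σ ratio = 16, N = 515):
  purple-flowered: 515 × 9/16 = 289.6875
  white-flowered: 515 × 7/16 = 225.3125
χ² = Σ (O − E)² / E
  purple-flowered: (303 − 289.6875)² / 289.6875 = 0.6118
  white-flowered: (212 − 225.3125)² / 225.3125 = 0.7866
χ² = 0.6118 + 0.7866 = 1.3984 ≈ 1.398
Degrees of freedom = 2 − 1 = 1; critical value at α = 0.05 is 3.841.
Since 1.398 < 3.841, we fail to reject the null hypothesis — the data are consistent with the 9:7 ratio.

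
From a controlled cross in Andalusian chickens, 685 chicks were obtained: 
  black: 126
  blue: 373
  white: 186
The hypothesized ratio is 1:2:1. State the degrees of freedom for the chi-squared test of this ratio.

2

A goodness-of-fit test with 3 phenotype classes has df = 3 − 1 = 2.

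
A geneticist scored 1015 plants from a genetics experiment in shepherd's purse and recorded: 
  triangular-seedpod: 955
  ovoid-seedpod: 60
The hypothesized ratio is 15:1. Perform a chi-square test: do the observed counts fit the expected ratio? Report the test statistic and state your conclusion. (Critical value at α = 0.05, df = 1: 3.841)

0.199; consistent

Expected counts for N = 1015 under a 15:1 ratio (total parts = 16):
  triangular-seedpod: 1015 × 15/16 = 951.5625
  ovoid-seedpod: 1015 × 1/16 = 63.4375
χ² = Σ (O − E)² / E
  triangular-seedpod: (955 − 951.5625)² / 951.5625 = 0.0124
  ovoid-seedpod: (60 − 63.4375)² / 63.4375 = 0.1863
χ² = 0.0124 + 0.1863 = 0.1987 ≈ 0.199
Degrees of freedom = 2 − 1 = 1; critical value at α = 0.05 is 3.841.
Since 0.199 < 3.841, we fail to reject the null hypothesis — the data are consistent with the 15:1 ratio.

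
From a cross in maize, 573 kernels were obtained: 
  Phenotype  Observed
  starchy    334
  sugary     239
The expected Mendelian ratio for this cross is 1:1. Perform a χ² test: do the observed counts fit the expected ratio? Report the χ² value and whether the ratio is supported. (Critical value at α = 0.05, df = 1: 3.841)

Expected counts for N = 573 under a 1:1 ratio (total parts = 2):
  starchy: 573 × 1/2 = 286.5
  sugary: 573 × 1/2 = 286.5
χ² = Σ (O − E)² / E
  starchy: (334 − 286.5)² / 286.5 = 7.8752
  sugary: (239 − 286.5)² / 286.5 = 7.8752
χ² = 7.8752 + 7.8752 = 15.7504 ≈ 15.750
Degrees of freedom = 2 − 1 = 1; critical value at α = 0.05 is 3.841.
Since 15.750 > 3.841, we reject the null hypothesis — the data do not fit the 1:1 ratio.

15.750; not consistent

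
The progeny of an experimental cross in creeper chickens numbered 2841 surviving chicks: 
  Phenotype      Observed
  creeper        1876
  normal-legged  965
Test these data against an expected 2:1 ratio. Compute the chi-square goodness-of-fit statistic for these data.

Expected counts for N = 2841 under a 2:1 ratio (total parts = 3):
  creeper: 2841 × 2/3 = 1894
  normal-legged: 2841 × 1/3 = 947
χ² = Σ (O − E)² / E
  creeper: (1876 − 1894)² / 1894 = 0.1711
  normal-legged: (965 − 947)² / 947 = 0.3421
χ² = 0.1711 + 0.3421 = 0.5132 ≈ 0.513

0.513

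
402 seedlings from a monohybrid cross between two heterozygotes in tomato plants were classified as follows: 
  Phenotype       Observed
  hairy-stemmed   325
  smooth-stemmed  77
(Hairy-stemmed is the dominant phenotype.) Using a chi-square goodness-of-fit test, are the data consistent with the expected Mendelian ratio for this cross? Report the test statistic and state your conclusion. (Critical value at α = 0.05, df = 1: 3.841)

7.327; not consistent

For a monohybrid cross between heterozygotes with complete dominance, the expected phenotypic ratio is 3:1.
Total ratio parts = 4. Expected numbers out of 402:
  hairy-stemmed: 402 × 3/4 = 301.5
  smooth-stemmed: 402 × 1/4 = 100.5
χ² = Σ (O − E)² / E
  hairy-stemmed: (325 − 301.5)² / 301.5 = 1.8317
  smooth-stemmed: (77 − 100.5)² / 100.5 = 5.4950
χ² = 1.8317 + 5.4950 = 7.3267 ≈ 7.327
Degrees of freedom = 2 − 1 = 1; critical value at α = 0.05 is 3.841.
Since 7.327 > 3.841, we reject the null hypothesis — the data do not fit the 3:1 ratio.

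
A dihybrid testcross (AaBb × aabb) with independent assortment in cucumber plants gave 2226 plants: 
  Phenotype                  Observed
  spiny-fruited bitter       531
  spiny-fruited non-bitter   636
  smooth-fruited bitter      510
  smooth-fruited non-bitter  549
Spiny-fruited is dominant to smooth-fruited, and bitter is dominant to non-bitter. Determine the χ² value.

16.512

A dihybrid testcross with independent assortment gives a 1:1:1:1 ratio.
Under the 1:1:1:1 hypothesis (Σ ratio = 4, N = 2226):
  spiny-fruited bitter: 2226 × 1/4 = 556.5
  spiny-fruited non-bitter: 2226 × 1/4 = 556.5
  smooth-fruited bitter: 2226 × 1/4 = 556.5
  smooth-fruited non-bitter: 2226 × 1/4 = 556.5
χ² = Σ (O − E)² / E
  spiny-fruited bitter: (531 − 556.5)² / 556.5 = 1.1685
  spiny-fruited non-bitter: (636 − 556.5)² / 556.5 = 11.3571
  smooth-fruited bitter: (510 − 556.5)² / 556.5 = 3.8854
  smooth-fruited non-bitter: (549 − 556.5)² / 556.5 = 0.1011
χ² = 1.1685 + 11.3571 + 3.8854 + 0.1011 = 16.5121 ≈ 16.512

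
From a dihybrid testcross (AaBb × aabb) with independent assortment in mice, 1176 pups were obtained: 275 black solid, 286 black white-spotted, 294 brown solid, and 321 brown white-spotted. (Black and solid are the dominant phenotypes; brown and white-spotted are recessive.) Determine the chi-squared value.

A dihybrid testcross with independent assortment gives a 1:1:1:1 ratio.
Under the 1:1:1:1 hypothesis (Σ ratio = 4, N = 1176):
  black solid: 1176 × 1/4 = 294
  black white-spotted: 1176 × 1/4 = 294
  brown solid: 1176 × 1/4 = 294
  brown white-spotted: 1176 × 1/4 = 294
χ² = Σ (O − E)² / E
  black solid: (275 − 294)² / 294 = 1.2279
  black white-spotted: (286 − 294)² / 294 = 0.2177
  brown solid: (294 − 294)² / 294 = 0.0000
  brown white-spotted: (321 − 294)² / 294 = 2.4796
χ² = 1.2279 + 0.2177 + 0.0000 + 2.4796 = 3.9252 ≈ 3.925

3.925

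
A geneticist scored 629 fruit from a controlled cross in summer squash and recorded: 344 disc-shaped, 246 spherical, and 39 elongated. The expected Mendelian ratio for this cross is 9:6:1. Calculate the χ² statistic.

0.709

Under the 9:6:1 hypothesis (Σ ratio = 16, N = 629):
  disc-shaped: 629 × 9/16 = 353.8125
  spherical: 629 × 6/16 = 235.875
  elongated: 629 × 1/16 = 39.3125
χ² = Σ (O − E)² / E
  disc-shaped: (344 − 353.8125)² / 353.8125 = 0.2721
  spherical: (246 − 235.875)² / 235.875 = 0.4346
  elongated: (39 − 39.3125)² / 39.3125 = 0.0025
χ² = 0.2721 + 0.4346 + 0.0025 = 0.7092 ≈ 0.709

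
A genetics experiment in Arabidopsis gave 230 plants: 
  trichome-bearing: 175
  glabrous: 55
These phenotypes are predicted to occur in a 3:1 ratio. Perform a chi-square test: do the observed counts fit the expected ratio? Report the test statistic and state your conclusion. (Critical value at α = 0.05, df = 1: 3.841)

0.145; consistent

Under the 3:1 hypothesis (Σ ratio = 4, N = 230):
  trichome-bearing: 230 × 3/4 = 172.5
  glabrous: 230 × 1/4 = 57.5
χ² = Σ (O − E)² / E
  trichome-bearing: (175 − 172.5)² / 172.5 = 0.0362
  glabrous: (55 − 57.5)² / 57.5 = 0.1087
χ² = 0.0362 + 0.1087 = 0.1449 ≈ 0.145
Degrees of freedom = 2 − 1 = 1; critical value at α = 0.05 is 3.841.
Since 0.145 < 3.841, we fail to reject the null hypothesis — the data are consistent with the 3:1 ratio.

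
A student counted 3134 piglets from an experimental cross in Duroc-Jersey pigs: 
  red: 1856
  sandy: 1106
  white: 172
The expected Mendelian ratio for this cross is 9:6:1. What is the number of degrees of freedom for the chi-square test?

2

A goodness-of-fit test with 3 phenotype classes has df = 3 − 1 = 2.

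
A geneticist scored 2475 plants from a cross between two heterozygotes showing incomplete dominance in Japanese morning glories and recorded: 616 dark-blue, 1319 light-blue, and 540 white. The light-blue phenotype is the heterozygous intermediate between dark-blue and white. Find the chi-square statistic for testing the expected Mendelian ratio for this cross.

With incomplete dominance, a heterozygote × heterozygote cross gives a 1:2:1 phenotypic ratio.
Under the 1:2:1 hypothesis (Σ ratio = 4, N = 2475):
  dark-blue: 2475 × 1/4 = 618.75
  light-blue: 2475 × 2/4 = 1237.5
  white: 2475 × 1/4 = 618.75
χ² = Σ (O − E)² / E
  dark-blue: (616 − 618.75)² / 618.75 = 0.0122
  light-blue: (1319 − 1237.5)² / 1237.5 = 5.3675
  white: (540 − 618.75)² / 618.75 = 10.0227
χ² = 0.0122 + 5.3675 + 10.0227 = 15.4024 ≈ 15.402

15.402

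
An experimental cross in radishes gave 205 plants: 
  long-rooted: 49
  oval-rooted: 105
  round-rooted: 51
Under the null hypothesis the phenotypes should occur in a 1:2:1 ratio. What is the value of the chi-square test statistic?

Under the 1:2:1 hypothesis (Σ ratio = 4, N = 205):
  long-rooted: 205 × 1/4 = 51.25
  oval-rooted: 205 × 2/4 = 102.5
  round-rooted: 205 × 1/4 = 51.25
χ² = Σ (O − E)² / E
  long-rooted: (49 − 51.25)² / 51.25 = 0.0988
  oval-rooted: (105 − 102.5)² / 102.5 = 0.0610
  round-rooted: (51 − 51.25)² / 51.25 = 0.0012
χ² = 0.0988 + 0.0610 + 0.0012 = 0.161

0.161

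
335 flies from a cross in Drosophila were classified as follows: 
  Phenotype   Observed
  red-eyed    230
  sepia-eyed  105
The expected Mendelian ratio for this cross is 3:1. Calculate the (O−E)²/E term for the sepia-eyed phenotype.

The 3:1 ratio has 4 parts, so with N = 335 the expected counts are:
  red-eyed: 335 × 3/4 = 251.25
  sepia-eyed: 335 × 1/4 = 83.75
Contribution of sepia-eyed: (105 − 83.75)² / 83.75 = 5.3918

5.392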